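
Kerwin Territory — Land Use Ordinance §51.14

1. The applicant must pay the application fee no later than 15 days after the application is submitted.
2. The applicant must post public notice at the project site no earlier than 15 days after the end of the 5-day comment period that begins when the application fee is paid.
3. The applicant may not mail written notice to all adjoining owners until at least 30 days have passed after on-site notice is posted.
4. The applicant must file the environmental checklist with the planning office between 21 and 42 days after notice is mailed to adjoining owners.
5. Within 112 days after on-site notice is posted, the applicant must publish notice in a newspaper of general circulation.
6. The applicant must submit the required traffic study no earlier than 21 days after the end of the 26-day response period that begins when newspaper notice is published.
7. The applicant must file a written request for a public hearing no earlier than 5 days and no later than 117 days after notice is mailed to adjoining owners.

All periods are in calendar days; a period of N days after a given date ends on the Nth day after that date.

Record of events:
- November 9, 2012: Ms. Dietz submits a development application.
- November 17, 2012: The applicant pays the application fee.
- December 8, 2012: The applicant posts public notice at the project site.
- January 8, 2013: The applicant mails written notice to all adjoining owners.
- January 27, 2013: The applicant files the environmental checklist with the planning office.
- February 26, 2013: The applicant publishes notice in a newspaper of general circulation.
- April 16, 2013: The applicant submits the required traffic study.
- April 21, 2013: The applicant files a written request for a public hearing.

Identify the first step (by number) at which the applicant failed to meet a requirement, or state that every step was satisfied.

Step 4

(1) due by November 9, 2012 + 15 days = November 24, 2012; November 17, 2012 is within that limit.
(2) permitted from November 22, 2012 + 15 days = December 7, 2012 onward; done December 8, 2012, after the minimum wait.
(3) permitted from December 8, 2012 + 30 days = January 7, 2013 onward; January 8, 2013 is on or after that date.
(4) the permitted window runs from January 8, 2013 + 21 = January 29, 2013 to January 8, 2013 + 42 = February 19, 2013; done January 27, 2013 — 2 days before the window opened.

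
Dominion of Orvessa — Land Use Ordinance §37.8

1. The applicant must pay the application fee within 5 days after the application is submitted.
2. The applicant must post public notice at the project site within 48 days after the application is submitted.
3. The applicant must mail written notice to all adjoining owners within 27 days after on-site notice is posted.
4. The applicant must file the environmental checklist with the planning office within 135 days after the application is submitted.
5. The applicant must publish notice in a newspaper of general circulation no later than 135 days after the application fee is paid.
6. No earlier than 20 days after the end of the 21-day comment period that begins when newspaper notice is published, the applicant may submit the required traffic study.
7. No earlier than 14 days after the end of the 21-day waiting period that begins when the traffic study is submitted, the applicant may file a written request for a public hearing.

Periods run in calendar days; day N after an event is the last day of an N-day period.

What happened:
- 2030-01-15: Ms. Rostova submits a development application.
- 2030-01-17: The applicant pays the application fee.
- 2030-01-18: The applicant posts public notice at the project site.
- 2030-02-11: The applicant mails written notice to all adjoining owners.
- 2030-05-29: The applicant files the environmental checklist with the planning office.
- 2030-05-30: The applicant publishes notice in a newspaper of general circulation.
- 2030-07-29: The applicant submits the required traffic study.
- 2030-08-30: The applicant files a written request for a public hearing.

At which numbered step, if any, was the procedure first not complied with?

(1) due by 2030-01-15 + 5 days = 2030-01-20; done 2030-01-17 — timely.
(2) due by 2030-01-15 + 48 days = 2030-03-04; 2030-01-18 is within that limit.
(3) due by 2030-01-18 + 27 days = 2030-02-14; done 2030-02-11 — timely.
(4) due by 2030-01-15 + 135 days = 2030-05-30; done 2030-05-29 — timely.
(5) due by 2030-01-17 + 135 days = 2030-06-01; 2030-05-30 is within that limit.
(6) permitted from 2030-06-20 + 20 days = 2030-07-10 onward; done 2030-07-29 — permitted.
(7) permitted from 2030-08-19 + 14 days = 2030-09-02 onward; 2030-08-30 is 3 days before the earliest permitted date.

Step 7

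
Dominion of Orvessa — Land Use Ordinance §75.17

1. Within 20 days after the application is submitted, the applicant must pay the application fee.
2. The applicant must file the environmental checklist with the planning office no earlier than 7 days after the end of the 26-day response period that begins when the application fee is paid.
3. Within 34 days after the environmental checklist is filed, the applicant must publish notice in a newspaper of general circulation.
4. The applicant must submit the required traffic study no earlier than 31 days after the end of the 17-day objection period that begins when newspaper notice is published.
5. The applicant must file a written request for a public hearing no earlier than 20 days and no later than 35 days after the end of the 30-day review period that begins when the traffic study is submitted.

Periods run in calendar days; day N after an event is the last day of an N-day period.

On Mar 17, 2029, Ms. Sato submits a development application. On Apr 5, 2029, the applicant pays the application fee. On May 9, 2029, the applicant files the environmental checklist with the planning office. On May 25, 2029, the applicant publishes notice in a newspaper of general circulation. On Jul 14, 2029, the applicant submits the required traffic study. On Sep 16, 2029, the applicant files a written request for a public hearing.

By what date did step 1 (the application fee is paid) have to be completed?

Apr 6, 2029

Step 1 runs from Mar 17, 2029, when the application is submitted. 20 days after Mar 17, 2029 is Apr 6, 2029.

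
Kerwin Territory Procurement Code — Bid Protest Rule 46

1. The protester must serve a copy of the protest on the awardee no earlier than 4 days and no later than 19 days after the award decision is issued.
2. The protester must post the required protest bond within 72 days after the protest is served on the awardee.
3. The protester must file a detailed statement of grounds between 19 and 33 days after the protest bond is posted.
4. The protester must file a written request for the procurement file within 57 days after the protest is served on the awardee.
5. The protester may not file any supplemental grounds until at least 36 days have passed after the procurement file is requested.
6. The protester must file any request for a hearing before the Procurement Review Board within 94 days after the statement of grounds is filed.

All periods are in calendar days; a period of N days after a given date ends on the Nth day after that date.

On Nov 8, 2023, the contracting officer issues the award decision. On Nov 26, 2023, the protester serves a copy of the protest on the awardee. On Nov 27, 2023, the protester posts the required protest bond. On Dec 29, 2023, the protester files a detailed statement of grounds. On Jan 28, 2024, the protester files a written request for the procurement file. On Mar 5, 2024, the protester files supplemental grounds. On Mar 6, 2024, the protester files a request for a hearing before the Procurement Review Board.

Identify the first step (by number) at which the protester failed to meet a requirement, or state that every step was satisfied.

Step 1: the window is 4–19 days after Nov 8, 2023 (when the award decision is issued), so Nov 12, 2023 through Nov 27, 2023; done Nov 26, 2023, which is between those dates.
Step 2: 72 days after Nov 26, 2023 (when the protest is served on the awardee) is Feb 6, 2024; completed Nov 27, 2023, before the deadline.
Step 3: the window is 19–33 days after Nov 27, 2023 (when the protest bond is posted), so Dec 16, 2023 through Dec 30, 2023; Dec 29, 2023 falls inside that range.
Step 4: 57 days after Nov 26, 2023 (when the protest is served on the awardee) is Jan 22, 2024; Jan 28, 2024 misses that deadline by 6 days.
The analysis stops there.

Step 4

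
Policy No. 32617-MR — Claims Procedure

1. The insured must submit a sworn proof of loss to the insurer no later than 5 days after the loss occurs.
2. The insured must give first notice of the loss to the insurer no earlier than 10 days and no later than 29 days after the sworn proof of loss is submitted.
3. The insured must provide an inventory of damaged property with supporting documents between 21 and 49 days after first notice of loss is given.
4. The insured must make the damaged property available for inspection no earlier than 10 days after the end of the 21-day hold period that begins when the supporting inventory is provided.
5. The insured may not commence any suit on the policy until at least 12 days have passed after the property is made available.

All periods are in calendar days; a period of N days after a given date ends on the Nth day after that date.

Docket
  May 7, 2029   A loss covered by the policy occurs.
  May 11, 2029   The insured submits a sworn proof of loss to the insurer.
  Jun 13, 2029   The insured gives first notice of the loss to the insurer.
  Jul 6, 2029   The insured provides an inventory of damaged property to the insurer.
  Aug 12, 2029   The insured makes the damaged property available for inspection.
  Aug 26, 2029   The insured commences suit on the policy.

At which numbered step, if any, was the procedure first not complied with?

Step 1: 5 days after May 7, 2029 (when the loss occurs) is May 12, 2029; done May 11, 2029 — timely.
Step 2: the window is 10–29 days after May 11, 2029 (when the sworn proof of loss is submitted), so May 21, 2029 through Jun 9, 2029; Jun 13, 2029 is 4 days past the end of the window.

Step 2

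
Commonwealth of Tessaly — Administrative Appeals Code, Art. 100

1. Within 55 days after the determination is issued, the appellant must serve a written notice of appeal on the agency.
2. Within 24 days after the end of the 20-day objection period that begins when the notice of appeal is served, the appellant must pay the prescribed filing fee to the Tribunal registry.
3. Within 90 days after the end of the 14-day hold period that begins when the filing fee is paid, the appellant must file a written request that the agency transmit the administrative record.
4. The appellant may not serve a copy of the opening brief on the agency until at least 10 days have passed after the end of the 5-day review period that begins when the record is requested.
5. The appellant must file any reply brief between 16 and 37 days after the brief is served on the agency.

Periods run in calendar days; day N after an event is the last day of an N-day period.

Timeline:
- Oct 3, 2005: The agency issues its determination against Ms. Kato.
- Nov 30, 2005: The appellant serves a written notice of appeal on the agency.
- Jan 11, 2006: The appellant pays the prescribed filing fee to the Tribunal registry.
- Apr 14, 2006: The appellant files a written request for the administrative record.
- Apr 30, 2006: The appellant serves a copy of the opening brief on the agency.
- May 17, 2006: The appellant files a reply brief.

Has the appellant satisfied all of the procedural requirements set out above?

No

(1) due by Oct 3, 2005 + 55 days = Nov 27, 2005; done Nov 30, 2005 — 3 days late.
The analysis stops there.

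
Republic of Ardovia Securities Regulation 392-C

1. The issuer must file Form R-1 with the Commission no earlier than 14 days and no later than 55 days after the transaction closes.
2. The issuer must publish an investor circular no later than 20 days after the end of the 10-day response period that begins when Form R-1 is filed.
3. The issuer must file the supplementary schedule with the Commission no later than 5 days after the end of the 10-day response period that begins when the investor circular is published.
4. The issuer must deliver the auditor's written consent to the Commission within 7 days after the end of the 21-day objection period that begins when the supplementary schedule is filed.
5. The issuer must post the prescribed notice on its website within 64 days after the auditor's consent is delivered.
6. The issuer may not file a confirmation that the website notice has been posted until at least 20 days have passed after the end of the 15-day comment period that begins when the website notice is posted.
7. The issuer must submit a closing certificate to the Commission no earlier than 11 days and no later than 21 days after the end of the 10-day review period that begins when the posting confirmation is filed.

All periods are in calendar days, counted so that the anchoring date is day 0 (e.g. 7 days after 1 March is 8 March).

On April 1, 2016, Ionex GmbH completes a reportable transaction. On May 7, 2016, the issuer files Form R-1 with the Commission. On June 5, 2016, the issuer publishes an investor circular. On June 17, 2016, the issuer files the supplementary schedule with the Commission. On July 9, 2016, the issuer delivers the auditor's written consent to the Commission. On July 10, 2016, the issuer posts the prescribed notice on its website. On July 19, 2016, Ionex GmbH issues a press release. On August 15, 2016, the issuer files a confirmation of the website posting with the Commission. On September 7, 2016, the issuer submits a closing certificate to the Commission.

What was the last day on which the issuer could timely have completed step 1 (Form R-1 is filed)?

Step 1 runs from April 1, 2016, when the transaction closes. The window is 14–55 days after April 1, 2016; it closes on May 26, 2016.

May 26, 2016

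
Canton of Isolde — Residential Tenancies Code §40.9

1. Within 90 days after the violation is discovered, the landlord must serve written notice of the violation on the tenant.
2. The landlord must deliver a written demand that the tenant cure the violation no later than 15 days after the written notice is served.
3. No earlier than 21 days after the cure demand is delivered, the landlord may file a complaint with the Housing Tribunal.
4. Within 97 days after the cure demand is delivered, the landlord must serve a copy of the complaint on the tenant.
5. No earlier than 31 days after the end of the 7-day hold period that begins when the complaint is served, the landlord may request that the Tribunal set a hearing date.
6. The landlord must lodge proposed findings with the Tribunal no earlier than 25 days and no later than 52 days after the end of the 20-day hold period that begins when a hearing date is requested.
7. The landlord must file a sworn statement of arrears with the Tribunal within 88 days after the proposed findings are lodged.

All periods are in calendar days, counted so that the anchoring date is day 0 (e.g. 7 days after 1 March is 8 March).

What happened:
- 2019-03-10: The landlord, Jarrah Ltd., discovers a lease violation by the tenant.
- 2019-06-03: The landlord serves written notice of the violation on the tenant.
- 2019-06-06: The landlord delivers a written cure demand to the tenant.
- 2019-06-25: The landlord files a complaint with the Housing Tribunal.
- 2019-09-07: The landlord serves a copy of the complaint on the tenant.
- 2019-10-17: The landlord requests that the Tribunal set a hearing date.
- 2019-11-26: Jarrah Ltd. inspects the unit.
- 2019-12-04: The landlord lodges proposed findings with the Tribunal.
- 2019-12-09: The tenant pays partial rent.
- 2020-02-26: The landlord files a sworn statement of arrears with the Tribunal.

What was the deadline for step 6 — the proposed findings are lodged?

A hearing date is requested on 2019-10-17; the 20-day hold period therefore ends 2019-11-06, and step 6 runs from that date. The window is 25–52 days after 2019-11-06; it closes on 2019-12-28.

2019-12-28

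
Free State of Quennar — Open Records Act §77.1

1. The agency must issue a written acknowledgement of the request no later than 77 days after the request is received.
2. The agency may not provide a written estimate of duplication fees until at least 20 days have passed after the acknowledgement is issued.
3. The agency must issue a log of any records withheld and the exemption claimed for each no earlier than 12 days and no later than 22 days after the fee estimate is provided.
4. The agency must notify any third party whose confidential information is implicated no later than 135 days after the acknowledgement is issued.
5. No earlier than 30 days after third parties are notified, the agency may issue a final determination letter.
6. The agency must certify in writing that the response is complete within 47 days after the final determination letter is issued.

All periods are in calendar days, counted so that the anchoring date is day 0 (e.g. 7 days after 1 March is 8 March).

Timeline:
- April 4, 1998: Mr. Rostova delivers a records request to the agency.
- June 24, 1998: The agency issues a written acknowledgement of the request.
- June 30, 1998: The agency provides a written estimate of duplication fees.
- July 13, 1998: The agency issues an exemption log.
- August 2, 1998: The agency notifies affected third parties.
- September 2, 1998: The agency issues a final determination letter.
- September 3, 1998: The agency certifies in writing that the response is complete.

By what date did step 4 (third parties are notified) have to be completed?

November 6, 1998

Step 4 runs from June 24, 1998, when the acknowledgement is issued. 135 days after June 24, 1998 is November 6, 1998.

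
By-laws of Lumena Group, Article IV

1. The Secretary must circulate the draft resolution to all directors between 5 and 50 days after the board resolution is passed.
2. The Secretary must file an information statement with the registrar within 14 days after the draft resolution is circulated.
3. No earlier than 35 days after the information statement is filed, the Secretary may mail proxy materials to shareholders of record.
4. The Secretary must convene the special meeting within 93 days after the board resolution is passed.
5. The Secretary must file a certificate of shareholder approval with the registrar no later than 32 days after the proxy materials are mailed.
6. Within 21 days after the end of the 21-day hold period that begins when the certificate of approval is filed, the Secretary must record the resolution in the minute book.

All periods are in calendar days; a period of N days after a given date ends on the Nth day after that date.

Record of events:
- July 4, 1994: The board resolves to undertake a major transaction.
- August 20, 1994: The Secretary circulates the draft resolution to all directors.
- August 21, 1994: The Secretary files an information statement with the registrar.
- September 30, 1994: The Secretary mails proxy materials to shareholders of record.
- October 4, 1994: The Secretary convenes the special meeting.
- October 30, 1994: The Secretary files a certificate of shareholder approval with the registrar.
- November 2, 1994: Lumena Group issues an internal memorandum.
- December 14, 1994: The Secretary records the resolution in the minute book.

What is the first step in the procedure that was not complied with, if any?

Step 6

Step 1: the window is 5–50 days after July 4, 1994 (when the board resolution is passed), so July 9, 1994 through August 23, 1994; done August 20, 1994 — within the window.
Step 2: 14 days after August 20, 1994 (when the draft resolution is circulated) is September 3, 1994; done August 21, 1994 — timely.
Step 3: the earliest permitted date is 35 days after August 21, 1994 (when the information statement is filed), i.e. September 25, 1994; September 30, 1994 is on or after that date.
Step 4: 93 days after July 4, 1994 (when the board resolution is passed) is October 5, 1994; October 4, 1994 is within that limit.
Step 5: 32 days after September 30, 1994 (when the proxy materials are mailed) is November 1, 1994; October 30, 1994 is within that limit.
Step 6: 21 days after November 20, 1994 (end of the 21-day hold period, which began when the certificate of approval is filed on October 30, 1994) is December 11, 1994; done December 14, 1994 — 3 days late.
That is the first point of non-compliance.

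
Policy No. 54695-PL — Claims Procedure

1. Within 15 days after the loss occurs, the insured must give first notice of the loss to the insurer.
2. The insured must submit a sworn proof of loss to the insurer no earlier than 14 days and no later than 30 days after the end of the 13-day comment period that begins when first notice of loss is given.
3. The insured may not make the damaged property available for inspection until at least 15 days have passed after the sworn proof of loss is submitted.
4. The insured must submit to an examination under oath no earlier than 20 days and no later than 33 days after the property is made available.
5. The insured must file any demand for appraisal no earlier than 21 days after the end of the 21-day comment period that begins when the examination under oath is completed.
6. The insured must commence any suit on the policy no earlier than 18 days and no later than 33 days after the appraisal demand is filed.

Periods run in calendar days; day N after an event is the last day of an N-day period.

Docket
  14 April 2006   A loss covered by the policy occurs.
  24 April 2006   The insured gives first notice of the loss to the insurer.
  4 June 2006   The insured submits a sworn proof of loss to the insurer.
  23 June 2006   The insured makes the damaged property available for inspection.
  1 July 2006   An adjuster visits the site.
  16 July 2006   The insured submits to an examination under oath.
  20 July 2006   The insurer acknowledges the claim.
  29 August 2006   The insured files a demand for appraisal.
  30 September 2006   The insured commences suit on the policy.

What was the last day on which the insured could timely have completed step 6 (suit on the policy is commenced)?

1 October 2006

Step 6 runs from 29 August 2006, when the appraisal demand is filed. The window is 18–33 days after 29 August 2006; it closes on 1 October 2006.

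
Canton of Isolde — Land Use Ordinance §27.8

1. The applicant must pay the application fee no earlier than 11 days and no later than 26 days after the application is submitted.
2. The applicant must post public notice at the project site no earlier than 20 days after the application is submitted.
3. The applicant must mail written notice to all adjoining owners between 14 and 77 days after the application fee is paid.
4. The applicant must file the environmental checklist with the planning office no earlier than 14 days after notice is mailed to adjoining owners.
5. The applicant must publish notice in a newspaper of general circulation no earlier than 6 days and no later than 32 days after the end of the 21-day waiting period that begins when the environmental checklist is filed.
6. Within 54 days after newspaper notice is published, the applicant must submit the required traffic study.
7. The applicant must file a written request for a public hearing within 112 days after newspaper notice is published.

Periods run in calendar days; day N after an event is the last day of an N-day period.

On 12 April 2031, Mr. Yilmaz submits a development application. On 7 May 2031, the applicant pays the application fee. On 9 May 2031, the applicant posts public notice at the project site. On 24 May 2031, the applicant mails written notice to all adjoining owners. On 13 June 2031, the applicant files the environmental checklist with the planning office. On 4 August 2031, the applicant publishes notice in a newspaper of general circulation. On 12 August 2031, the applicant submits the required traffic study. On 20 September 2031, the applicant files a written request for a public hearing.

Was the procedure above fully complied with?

Step 1: the window is 11–26 days after 12 April 2031 (when the application is submitted), so 23 April 2031 through 8 May 2031; done 7 May 2031, which is between those dates.
Step 2: the earliest permitted date is 20 days after 12 April 2031 (when the application is submitted), i.e. 2 May 2031; 9 May 2031 is on or after that date.
Step 3: the window is 14–77 days after 7 May 2031 (when the application fee is paid), so 21 May 2031 through 23 July 2031; done 24 May 2031, which is between those dates.
Step 4: the earliest permitted date is 14 days after 24 May 2031 (when notice is mailed to adjoining owners), i.e. 7 June 2031; done 13 June 2031 — permitted.
Step 5: the window is 6–32 days after 4 July 2031 (end of the 21-day waiting period, which began when the environmental checklist is filed on 13 June 2031), so 10 July 2031 through 5 August 2031; 4 August 2031 falls inside that range.
Step 6: 54 days after 4 August 2031 (when newspaper notice is published) is 27 September 2031; done 12 August 2031 — timely.
Step 7: 112 days after 4 August 2031 (when newspaper notice is published) is 24 November 2031; done 20 September 2031 — timely.

Yes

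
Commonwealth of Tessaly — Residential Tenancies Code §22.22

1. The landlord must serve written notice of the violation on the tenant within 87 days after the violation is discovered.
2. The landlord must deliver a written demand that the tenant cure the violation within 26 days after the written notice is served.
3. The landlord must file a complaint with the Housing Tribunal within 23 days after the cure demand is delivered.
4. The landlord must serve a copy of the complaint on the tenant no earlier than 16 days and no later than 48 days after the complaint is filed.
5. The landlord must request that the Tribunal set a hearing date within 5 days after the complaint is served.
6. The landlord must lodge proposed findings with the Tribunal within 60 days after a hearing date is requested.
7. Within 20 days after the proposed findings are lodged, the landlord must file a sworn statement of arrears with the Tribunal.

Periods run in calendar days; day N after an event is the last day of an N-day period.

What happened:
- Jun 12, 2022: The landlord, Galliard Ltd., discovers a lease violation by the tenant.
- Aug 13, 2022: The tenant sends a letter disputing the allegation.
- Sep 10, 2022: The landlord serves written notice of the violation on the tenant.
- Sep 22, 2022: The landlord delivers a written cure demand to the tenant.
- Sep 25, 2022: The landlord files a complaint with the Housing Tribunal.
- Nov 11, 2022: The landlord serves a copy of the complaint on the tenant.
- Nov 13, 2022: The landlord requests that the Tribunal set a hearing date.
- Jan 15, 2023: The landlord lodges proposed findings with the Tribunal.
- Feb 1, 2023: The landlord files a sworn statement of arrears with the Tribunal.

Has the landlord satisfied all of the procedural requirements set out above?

(1) due by Jun 12, 2022 + 87 days = Sep 7, 2022; Sep 10, 2022 misses that deadline by 3 days.

No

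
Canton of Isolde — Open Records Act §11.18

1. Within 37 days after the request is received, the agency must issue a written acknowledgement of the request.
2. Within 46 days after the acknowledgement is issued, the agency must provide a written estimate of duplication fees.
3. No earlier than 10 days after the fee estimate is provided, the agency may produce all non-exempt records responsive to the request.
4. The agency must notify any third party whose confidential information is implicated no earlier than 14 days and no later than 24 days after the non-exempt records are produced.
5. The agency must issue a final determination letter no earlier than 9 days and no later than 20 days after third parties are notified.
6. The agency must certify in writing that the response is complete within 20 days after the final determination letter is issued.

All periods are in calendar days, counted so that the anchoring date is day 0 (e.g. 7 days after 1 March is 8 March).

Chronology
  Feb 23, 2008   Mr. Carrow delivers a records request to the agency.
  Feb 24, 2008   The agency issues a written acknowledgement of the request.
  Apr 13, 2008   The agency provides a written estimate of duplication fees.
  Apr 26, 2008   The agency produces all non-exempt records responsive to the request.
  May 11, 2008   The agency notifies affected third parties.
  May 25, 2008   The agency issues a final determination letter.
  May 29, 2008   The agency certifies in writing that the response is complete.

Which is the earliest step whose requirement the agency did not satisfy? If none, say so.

(1) due by Feb 23, 2008 + 37 days = Mar 31, 2008; Feb 24, 2008 is within that limit.
(2) due by Feb 24, 2008 + 46 days = Apr 10, 2008; Apr 13, 2008 misses that deadline by 3 days.
The procedure was therefore not followed at step 2.

Step 2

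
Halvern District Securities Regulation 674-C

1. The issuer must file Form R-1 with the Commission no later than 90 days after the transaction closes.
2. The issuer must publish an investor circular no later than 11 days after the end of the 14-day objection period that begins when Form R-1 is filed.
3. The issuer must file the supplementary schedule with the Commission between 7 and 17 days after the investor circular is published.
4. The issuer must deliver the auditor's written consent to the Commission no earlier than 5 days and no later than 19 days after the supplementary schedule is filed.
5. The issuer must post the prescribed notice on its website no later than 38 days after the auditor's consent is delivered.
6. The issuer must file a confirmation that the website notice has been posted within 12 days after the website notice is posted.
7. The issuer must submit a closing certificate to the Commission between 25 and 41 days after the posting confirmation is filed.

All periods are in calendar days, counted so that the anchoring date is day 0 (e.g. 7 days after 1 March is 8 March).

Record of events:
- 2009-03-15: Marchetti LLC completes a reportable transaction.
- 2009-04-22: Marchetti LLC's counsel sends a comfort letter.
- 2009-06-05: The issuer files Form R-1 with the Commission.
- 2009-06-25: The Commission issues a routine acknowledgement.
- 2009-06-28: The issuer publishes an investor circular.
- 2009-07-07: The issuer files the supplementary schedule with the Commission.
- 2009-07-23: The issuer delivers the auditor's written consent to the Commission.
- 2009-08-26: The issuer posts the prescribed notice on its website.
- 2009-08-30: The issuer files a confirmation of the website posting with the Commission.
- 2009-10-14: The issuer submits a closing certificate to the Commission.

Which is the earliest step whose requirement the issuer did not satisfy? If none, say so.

Step 7

(1) due by 2009-03-15 + 90 days = 2009-06-13; 2009-06-05 is within that limit.
(2) due by 2009-06-19 + 11 days = 2009-06-30; done 2009-06-28 — timely.
(3) the permitted window runs from 2009-06-28 + 7 = 2009-07-05 to 2009-06-28 + 17 = 2009-07-15; 2009-07-07 falls inside that range.
(4) the permitted window runs from 2009-07-07 + 5 = 2009-07-12 to 2009-07-07 + 19 = 2009-07-26; done 2009-07-23, which is between those dates.
(5) due by 2009-07-23 + 38 days = 2009-08-30; completed 2009-08-26, before the deadline.
(6) due by 2009-08-26 + 12 days = 2009-09-07; 2009-08-30 is within that limit.
(7) the permitted window runs from 2009-08-30 + 25 = 2009-09-24 to 2009-08-30 + 41 = 2009-10-10; 2009-10-14 is 4 days past the end of the window.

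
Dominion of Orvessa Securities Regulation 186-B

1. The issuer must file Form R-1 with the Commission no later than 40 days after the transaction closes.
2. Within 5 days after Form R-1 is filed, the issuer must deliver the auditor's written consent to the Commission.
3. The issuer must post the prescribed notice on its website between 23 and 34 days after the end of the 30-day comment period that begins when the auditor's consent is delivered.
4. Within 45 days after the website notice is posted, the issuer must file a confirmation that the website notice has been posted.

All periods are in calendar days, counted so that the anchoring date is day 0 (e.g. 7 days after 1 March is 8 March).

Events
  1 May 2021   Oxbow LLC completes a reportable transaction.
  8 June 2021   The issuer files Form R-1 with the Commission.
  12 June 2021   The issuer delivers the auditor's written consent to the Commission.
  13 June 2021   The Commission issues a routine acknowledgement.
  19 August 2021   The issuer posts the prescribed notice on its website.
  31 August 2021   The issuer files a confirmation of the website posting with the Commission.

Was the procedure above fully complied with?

Step 1: 40 days after 1 May 2021 (when the transaction closes) is 10 June 2021; completed 8 June 2021, before the deadline.
Step 2: 5 days after 8 June 2021 (when Form R-1 is filed) is 13 June 2021; done 12 June 2021 — timely.
Step 3: the window is 23–34 days after 12 July 2021 (end of the 30-day comment period, which began when the auditor's consent is delivered on 12 June 2021), so 4 August 2021 through 15 August 2021; done 19 August 2021 — 4 days after the window closed.
That is the first point of non-compliance.

No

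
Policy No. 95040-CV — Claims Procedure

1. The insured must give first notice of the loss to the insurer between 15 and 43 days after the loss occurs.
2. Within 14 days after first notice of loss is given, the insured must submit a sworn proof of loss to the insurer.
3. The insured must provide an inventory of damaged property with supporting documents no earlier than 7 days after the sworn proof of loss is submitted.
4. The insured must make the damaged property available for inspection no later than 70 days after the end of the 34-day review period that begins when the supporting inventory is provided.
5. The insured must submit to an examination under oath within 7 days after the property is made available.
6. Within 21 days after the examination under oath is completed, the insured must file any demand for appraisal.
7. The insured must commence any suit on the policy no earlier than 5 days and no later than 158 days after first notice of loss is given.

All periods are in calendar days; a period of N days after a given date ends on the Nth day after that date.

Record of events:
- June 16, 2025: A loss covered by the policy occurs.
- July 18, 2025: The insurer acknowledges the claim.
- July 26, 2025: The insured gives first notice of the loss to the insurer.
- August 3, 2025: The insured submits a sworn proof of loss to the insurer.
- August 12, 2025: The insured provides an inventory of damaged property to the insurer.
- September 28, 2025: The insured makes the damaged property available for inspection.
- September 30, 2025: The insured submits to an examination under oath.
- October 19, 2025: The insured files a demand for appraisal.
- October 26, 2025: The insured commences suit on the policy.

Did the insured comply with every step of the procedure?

Yes

(1) the permitted window runs from June 16, 2025 + 15 = July 1, 2025 to June 16, 2025 + 43 = July 29, 2025; done July 26, 2025, which is between those dates.
(2) due by July 26, 2025 + 14 days = August 9, 2025; done August 3, 2025 — timely.
(3) permitted from August 3, 2025 + 7 days = August 10, 2025 onward; done August 12, 2025, after the minimum wait.
(4) due by September 15, 2025 + 70 days = November 24, 2025; completed September 28, 2025, before the deadline.
(5) due by September 28, 2025 + 7 days = October 5, 2025; done September 30, 2025 — timely.
(6) due by September 30, 2025 + 21 days = October 21, 2025; October 19, 2025 is within that limit.
(7) the permitted window runs from July 26, 2025 + 5 = July 31, 2025 to July 26, 2025 + 158 = December 31, 2025; October 26, 2025 falls inside that range.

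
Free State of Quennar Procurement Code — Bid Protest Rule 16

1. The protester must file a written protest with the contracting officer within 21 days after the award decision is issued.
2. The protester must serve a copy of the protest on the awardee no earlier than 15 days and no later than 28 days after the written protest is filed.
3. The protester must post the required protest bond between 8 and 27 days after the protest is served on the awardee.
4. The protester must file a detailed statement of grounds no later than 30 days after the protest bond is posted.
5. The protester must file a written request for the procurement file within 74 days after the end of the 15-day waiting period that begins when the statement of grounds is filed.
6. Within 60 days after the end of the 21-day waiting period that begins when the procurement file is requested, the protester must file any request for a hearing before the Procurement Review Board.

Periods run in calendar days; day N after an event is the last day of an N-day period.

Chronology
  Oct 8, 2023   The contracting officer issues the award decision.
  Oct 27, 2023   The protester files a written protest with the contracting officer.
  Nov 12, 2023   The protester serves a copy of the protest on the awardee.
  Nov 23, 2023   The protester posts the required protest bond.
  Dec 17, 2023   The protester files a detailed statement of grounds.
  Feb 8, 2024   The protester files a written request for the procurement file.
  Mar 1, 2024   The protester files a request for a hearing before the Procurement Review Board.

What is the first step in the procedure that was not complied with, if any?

None — every step was satisfied

Step 1 — counting 21 days from Oct 8, 2023 (when the award decision is issued) gives a deadline of Oct 29, 2023; done Oct 27, 2023 — timely.
Step 2 — 15 and 28 days from Oct 27, 2023 (when the written protest is filed) are Nov 11, 2023 and Nov 24, 2023 respectively; Nov 12, 2023 falls inside that range.
Step 3 — 8 and 27 days from Nov 12, 2023 (when the protest is served on the awardee) are Nov 20, 2023 and Dec 9, 2023 respectively; done Nov 23, 2023, which is between those dates.
Step 4 — counting 30 days from Nov 23, 2023 (when the protest bond is posted) gives a deadline of Dec 23, 2023; Dec 17, 2023 is within that limit.
Step 5 — counting 74 days from Jan 1, 2024 (end of the 15-day waiting period, which began when the statement of grounds is filed on Dec 17, 2023) gives a deadline of Mar 15, 2024; completed Feb 8, 2024, before the deadline.
Step 6 — counting 60 days from Feb 29, 2024 (end of the 21-day waiting period, which began when the procurement file is requested on Feb 8, 2024) gives a deadline of Apr 29, 2024; done Mar 1, 2024 — timely.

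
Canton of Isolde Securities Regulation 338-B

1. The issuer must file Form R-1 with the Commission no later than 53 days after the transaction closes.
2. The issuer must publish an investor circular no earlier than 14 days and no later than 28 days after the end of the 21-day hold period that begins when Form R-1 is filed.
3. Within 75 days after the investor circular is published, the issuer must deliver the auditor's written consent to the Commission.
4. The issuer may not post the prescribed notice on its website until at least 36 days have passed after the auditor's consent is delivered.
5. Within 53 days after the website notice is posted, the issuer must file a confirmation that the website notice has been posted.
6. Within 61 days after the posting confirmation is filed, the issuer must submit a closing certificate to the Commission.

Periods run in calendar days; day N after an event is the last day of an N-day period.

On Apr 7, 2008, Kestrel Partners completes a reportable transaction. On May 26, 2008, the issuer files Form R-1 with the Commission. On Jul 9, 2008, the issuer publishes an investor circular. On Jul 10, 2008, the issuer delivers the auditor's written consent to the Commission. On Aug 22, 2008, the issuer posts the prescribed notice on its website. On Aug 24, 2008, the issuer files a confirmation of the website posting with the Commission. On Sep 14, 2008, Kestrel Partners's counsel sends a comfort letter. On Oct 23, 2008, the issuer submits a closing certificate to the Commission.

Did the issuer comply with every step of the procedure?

Yes

Step 1: 53 days after Apr 7, 2008 (when the transaction closes) is May 30, 2008; completed May 26, 2008, before the deadline.
Step 2: the window is 14–28 days after Jun 16, 2008 (end of the 21-day hold period, which began when Form R-1 is filed on May 26, 2008), so Jun 30, 2008 through Jul 14, 2008; done Jul 9, 2008, which is between those dates.
Step 3: 75 days after Jul 9, 2008 (when the investor circular is published) is Sep 22, 2008; done Jul 10, 2008 — timely.
Step 4: the earliest permitted date is 36 days after Jul 10, 2008 (when the auditor's consent is delivered), i.e. Aug 15, 2008; done Aug 22, 2008, after the minimum wait.
Step 5: 53 days after Aug 22, 2008 (when the website notice is posted) is Oct 14, 2008; completed Aug 24, 2008, before the deadline.
Step 6: 61 days after Aug 24, 2008 (when the posting confirmation is filed) is Oct 24, 2008; done Oct 23, 2008 — timely.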